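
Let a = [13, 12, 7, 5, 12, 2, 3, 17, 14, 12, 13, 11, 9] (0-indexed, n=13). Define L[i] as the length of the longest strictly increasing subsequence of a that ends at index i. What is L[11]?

3

   i    0    1    2    3    4    5    6    7    8    9   10   11   12
a[i]   13   12    7    5   12    2    3   17   14   12   13   11    9
L[i]    1    1    1    1    2    1    2    3    3    3    4    3    3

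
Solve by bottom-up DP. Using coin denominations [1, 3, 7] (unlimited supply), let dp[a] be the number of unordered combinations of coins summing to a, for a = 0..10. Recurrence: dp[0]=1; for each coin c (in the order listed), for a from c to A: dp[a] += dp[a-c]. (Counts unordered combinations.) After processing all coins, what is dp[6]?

after  coin     0     1     2     3     4     5     6     7     8     9    10
          1     1     1     1     1     1     1     1     1     1     1     1
          3     1     1     1     2     2     2     3     3     3     4     4
          7     1     1     1     2     2     2     3     4     4     5     6

3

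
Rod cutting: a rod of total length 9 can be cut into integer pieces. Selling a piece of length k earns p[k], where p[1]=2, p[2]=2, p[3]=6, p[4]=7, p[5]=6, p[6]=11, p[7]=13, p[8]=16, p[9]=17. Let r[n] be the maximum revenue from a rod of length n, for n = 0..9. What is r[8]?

16

   n    0    1    2    3    4    5    6    7    8    9
r[n]    0    2    4    6    8   10   12   14   16   18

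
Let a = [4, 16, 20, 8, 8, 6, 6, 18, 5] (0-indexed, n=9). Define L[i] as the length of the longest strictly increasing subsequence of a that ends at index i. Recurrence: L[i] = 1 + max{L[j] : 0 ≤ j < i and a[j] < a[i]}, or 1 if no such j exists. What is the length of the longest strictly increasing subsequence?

3

   i    0    1    2    3    4    5    6    7    8
a[i]    4   16   20    8    8    6    6   18    5
L[i]    1    2    3    2    2    2    2    3    2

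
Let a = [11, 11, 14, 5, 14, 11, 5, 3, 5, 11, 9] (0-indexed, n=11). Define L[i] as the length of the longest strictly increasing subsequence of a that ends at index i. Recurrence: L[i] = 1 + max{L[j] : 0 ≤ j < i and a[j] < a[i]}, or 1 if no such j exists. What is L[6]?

1

   i    0    1    2    3    4    5    6    7    8    9   10
a[i]   11   11   14    5   14   11    5    3    5   11    9
L[i]    1    1    2    1    2    2    1    1    2    3    3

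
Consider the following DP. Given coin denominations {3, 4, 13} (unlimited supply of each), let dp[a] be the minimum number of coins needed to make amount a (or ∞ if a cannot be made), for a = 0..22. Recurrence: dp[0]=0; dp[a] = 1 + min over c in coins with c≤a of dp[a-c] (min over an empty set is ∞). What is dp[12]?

3

 a  0  1  2  3  4  5  6  7  8  9 10 11 12 13 14 15 16 17 18 19 20 21 22
dp  0  -  -  1  1  -  2  2  2  3  3  3  3  1  4  4  2  2  5  3  3  3  4
(- denotes ∞ / unreachable)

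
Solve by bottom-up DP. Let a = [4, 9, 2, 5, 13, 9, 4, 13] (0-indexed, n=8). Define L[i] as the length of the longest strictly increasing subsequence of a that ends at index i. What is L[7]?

4

   i    0    1    2    3    4    5    6    7
a[i]    4    9    2    5   13    9    4   13
L[i]    1    2    1    2    3    3    2    4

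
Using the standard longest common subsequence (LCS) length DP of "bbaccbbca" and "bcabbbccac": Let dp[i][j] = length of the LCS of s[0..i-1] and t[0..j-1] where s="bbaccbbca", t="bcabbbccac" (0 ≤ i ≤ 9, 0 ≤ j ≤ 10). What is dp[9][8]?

   ''  b  c  a  b  b  b  c  c  a  c
''  0  0  0  0  0  0  0  0  0  0  0
 b  0  1  1  1  1  1  1  1  1  1  1
 b  0  1  1  1  2  2  2  2  2  2  2
 a  0  1  1  2  2  2  2  2  2  3  3
 c  0  1  2  2  2  2  2  3  3  3  4
 c  0  1  2  2  2  2  2  3  4  4  4
 b  0  1  2  2  3  3  3  3  4  4  4
 b  0  1  2  2  3  4  4  4  4  4  4
 c  0  1  2  2  3  4  4  5  5  5  5
 a  0  1  2  3  3  4  4  5  5  6  6

5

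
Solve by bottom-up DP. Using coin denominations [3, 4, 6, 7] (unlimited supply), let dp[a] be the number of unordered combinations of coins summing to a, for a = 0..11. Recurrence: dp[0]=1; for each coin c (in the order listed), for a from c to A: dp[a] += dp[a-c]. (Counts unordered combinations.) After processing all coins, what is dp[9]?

2

after  coin     0     1     2     3     4     5     6     7     8     9    10    11
          3     1     0     0     1     0     0     1     0     0     1     0     0
          4     1     0     0     1     1     0     1     1     1     1     1     1
          6     1     0     0     1     1     0     2     1     1     2     2     1
          7     1     0     0     1     1     0     2     2     1     2     3     2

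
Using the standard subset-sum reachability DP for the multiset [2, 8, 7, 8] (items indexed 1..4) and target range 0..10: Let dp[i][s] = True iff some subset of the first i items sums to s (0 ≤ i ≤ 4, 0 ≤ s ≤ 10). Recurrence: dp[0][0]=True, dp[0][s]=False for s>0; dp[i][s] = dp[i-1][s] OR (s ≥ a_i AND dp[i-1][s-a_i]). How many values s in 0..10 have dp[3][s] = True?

i\s   0   1   2   3   4   5   6   7   8   9  10
  0   T   F   F   F   F   F   F   F   F   F   F
  1   T   F   T   F   F   F   F   F   F   F   F
  2   T   F   T   F   F   F   F   F   T   F   T
  3   T   F   T   F   F   F   F   T   T   T   T
  4   T   F   T   F   F   F   F   T   T   T   T

6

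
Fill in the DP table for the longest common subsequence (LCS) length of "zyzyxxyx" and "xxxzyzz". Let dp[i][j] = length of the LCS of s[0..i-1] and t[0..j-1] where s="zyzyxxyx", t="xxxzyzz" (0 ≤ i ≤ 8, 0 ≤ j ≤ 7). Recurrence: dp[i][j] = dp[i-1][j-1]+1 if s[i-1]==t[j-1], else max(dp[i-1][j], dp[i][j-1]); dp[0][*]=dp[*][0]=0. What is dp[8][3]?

   ''  x  x  x  z  y  z  z
''  0  0  0  0  0  0  0  0
 z  0  0  0  0  1  1  1  1
 y  0  0  0  0  1  2  2  2
 z  0  0  0  0  1  2  3  3
 y  0  0  0  0  1  2  3  3
 x  0  1  1  1  1  2  3  3
 x  0  1  2  2  2  2  3  3
 y  0  1  2  2  2  3  3  3
 x  0  1  2  3  3  3  3  3

3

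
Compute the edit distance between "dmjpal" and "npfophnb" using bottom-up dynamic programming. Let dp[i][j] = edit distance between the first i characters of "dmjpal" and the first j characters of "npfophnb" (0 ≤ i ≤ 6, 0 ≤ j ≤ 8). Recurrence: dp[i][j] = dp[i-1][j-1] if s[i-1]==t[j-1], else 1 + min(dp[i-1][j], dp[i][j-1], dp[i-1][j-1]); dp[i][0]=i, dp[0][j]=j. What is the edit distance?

   ''  n  p  f  o  p  h  n  b
''  0  1  2  3  4  5  6  7  8
 d  1  1  2  3  4  5  6  7  8
 m  2  2  2  3  4  5  6  7  8
 j  3  3  3  3  4  5  6  7  8
 p  4  4  3  4  4  4  5  6  7
 a  5  5  4  4  5  5  5  6  7
 l  6  6  5  5  5  6  6  6  7

7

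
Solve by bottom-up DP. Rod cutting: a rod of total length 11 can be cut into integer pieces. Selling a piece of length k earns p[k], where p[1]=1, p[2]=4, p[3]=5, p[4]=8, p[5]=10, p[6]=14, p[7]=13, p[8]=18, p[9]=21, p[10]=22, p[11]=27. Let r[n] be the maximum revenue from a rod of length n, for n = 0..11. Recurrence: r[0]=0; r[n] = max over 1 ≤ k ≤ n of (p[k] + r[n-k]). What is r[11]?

   n    0    1    2    3    4    5    6    7    8    9   10   11
r[n]    0    1    4    5    8   10   14   15   18   21   22   27

27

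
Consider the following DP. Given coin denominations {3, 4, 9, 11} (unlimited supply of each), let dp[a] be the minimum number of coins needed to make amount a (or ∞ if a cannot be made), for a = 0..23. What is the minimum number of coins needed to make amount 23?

3

 a  0  1  2  3  4  5  6  7  8  9 10 11 12 13 14 15 16 17 18 19 20 21 22 23
dp  0  -  -  1  1  -  2  2  2  1  3  1  2  2  2  2  3  3  2  3  2  3  2  3
(- denotes ∞ / unreachable)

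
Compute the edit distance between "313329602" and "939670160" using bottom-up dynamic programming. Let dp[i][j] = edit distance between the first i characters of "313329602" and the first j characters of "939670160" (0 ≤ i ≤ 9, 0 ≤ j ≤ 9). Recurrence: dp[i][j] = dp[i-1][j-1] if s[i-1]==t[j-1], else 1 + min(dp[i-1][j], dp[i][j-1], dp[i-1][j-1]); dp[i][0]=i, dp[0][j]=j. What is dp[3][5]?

4

   ''  9  3  9  6  7  0  1  6  0
''  0  1  2  3  4  5  6  7  8  9
 3  1  1  1  2  3  4  5  6  7  8
 1  2  2  2  2  3  4  5  5  6  7
 3  3  3  2  3  3  4  5  6  6  7
 3  4  4  3  3  4  4  5  6  7  7
 2  5  5  4  4  4  5  5  6  7  8
 9  6  5  5  4  5  5  6  6  7  8
 6  7  6  6  5  4  5  6  7  6  7
 0  8  7  7  6  5  5  5  6  7  6
 2  9  8  8  7  6  6  6  6  7  7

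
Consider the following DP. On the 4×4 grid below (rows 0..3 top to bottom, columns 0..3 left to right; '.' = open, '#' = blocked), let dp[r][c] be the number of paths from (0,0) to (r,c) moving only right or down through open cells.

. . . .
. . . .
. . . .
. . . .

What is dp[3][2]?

r\c   0   1   2   3
  0   1   1   1   1
  1   1   2   3   4
  2   1   3   6  10
  3   1   4  10  20

10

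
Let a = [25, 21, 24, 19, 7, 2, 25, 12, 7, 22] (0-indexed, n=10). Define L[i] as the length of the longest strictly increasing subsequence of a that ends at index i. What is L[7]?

   i    0    1    2    3    4    5    6    7    8    9
a[i]   25   21   24   19    7    2   25   12    7   22
L[i]    1    1    2    1    1    1    3    2    2    3

2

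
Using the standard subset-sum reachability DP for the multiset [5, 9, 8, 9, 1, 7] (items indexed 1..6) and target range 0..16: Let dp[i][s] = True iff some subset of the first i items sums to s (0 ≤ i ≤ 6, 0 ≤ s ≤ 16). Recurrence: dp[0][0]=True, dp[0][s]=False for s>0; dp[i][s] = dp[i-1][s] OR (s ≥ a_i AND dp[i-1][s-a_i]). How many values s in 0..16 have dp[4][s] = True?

i\s   0   1   2   3   4   5   6   7   8   9  10  11  12  13  14  15  16
  0   T   F   F   F   F   F   F   F   F   F   F   F   F   F   F   F   F
  1   T   F   F   F   F   T   F   F   F   F   F   F   F   F   F   F   F
  2   T   F   F   F   F   T   F   F   F   T   F   F   F   F   T   F   F
  3   T   F   F   F   F   T   F   F   T   T   F   F   F   T   T   F   F
  4   T   F   F   F   F   T   F   F   T   T   F   F   F   T   T   F   F
  5   T   T   F   F   F   T   T   F   T   T   T   F   F   T   T   T   F
  6   T   T   F   F   F   T   T   T   T   T   T   F   T   T   T   T   T

6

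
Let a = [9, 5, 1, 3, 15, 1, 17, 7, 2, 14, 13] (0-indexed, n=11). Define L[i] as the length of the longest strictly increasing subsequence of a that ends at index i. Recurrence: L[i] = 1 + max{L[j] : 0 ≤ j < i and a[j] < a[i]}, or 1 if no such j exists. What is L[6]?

4

   i    0    1    2    3    4    5    6    7    8    9   10
a[i]    9    5    1    3   15    1   17    7    2   14   13
L[i]    1    1    1    2    3    1    4    3    2    4    4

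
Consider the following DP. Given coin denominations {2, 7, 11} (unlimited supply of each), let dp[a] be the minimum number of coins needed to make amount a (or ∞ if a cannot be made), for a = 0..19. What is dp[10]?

 a  0  1  2  3  4  5  6  7  8  9 10 11 12 13 14 15 16 17 18 19
dp  0  -  1  -  2  -  3  1  4  2  5  1  6  2  2  3  3  4  2  5
(- denotes ∞ / unreachable)

5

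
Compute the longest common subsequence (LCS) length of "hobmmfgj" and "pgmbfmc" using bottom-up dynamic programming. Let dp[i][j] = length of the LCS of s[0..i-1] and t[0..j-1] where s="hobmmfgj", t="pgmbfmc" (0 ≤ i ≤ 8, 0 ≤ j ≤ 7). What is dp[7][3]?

   ''  p  g  m  b  f  m  c
''  0  0  0  0  0  0  0  0
 h  0  0  0  0  0  0  0  0
 o  0  0  0  0  0  0  0  0
 b  0  0  0  0  1  1  1  1
 m  0  0  0  1  1  1  2  2
 m  0  0  0  1  1  1  2  2
 f  0  0  0  1  1  2  2  2
 g  0  0  1  1  1  2  2  2
 j  0  0  1  1  1  2  2  2

1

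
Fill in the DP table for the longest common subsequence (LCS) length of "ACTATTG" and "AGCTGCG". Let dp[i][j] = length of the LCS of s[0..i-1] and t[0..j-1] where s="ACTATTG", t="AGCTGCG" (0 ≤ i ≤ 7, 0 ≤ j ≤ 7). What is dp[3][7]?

   ''  A  G  C  T  G  C  G
''  0  0  0  0  0  0  0  0
 A  0  1  1  1  1  1  1  1
 C  0  1  1  2  2  2  2  2
 T  0  1  1  2  3  3  3  3
 A  0  1  1  2  3  3  3  3
 T  0  1  1  2  3  3  3  3
 T  0  1  1  2  3  3  3  3
 G  0  1  2  2  3  4  4  4

3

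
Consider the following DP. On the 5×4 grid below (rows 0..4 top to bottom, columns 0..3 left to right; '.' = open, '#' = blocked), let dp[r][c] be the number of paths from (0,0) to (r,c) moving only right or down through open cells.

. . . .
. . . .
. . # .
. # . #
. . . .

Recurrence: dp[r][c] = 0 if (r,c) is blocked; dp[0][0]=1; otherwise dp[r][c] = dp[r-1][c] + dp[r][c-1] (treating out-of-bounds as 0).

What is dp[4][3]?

1

r\c   0   1   2   3
  0   1   1   1   1
  1   1   2   3   4
  2   1   3   0   4
  3   1   0   0   0
  4   1   1   1   1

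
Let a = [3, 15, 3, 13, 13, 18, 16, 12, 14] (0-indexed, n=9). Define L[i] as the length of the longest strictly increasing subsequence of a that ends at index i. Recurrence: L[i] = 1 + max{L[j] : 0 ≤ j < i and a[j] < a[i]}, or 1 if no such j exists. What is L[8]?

3

   i    0    1    2    3    4    5    6    7    8
a[i]    3   15    3   13   13   18   16   12   14
L[i]    1    2    1    2    2    3    3    2    3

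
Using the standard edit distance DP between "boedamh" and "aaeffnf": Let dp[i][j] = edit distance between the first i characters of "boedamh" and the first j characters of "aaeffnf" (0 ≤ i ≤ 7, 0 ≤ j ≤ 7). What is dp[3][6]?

   ''  a  a  e  f  f  n  f
''  0  1  2  3  4  5  6  7
 b  1  1  2  3  4  5  6  7
 o  2  2  2  3  4  5  6  7
 e  3  3  3  2  3  4  5  6
 d  4  4  4  3  3  4  5  6
 a  5  4  4  4  4  4  5  6
 m  6  5  5  5  5  5  5  6
 h  7  6  6  6  6  6  6  6

5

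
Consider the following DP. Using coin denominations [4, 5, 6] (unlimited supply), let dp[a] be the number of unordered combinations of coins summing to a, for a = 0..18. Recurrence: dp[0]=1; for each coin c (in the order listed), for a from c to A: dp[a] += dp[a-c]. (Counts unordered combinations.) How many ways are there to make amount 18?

after  coin     0     1     2     3     4     5     6     7     8     9    10    11    12    13    14    15    16    17    18
          4     1     0     0     0     1     0     0     0     1     0     0     0     1     0     0     0     1     0     0
          5     1     0     0     0     1     1     0     0     1     1     1     0     1     1     1     1     1     1     1
          6     1     0     0     0     1     1     1     0     1     1     2     1     2     1     2     2     3     2     3

3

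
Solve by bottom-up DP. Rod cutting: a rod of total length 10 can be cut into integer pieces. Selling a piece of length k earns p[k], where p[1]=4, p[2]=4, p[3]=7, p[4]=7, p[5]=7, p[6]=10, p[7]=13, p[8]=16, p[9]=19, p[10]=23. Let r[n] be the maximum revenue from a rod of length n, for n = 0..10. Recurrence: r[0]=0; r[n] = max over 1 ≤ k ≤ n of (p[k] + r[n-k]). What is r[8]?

32

   n    0    1    2    3    4    5    6    7    8    9   10
r[n]    0    4    8   12   16   20   24   28   32   36   40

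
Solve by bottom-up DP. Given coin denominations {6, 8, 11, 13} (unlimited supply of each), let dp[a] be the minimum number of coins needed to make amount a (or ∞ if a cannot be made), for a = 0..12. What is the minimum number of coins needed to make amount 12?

2

 a  0  1  2  3  4  5  6  7  8  9 10 11 12
dp  0  -  -  -  -  -  1  -  1  -  -  1  2
(- denotes ∞ / unreachable)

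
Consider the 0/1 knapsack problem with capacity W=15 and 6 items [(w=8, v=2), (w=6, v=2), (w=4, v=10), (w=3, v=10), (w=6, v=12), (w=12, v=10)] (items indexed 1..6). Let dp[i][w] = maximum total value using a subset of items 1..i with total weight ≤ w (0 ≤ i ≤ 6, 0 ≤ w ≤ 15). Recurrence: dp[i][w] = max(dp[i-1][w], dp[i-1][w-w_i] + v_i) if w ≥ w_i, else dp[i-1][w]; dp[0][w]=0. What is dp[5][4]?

10

i\w   0   1   2   3   4   5   6   7   8   9  10  11  12  13  14  15
  0   0   0   0   0   0   0   0   0   0   0   0   0   0   0   0   0
  1   0   0   0   0   0   0   0   0   2   2   2   2   2   2   2   2
  2   0   0   0   0   0   0   2   2   2   2   2   2   2   2   4   4
  3   0   0   0   0  10  10  10  10  10  10  12  12  12  12  12  12
  4   0   0   0  10  10  10  10  20  20  20  20  20  20  22  22  22
  5   0   0   0  10  10  10  12  20  20  22  22  22  22  32  32  32
  6   0   0   0  10  10  10  12  20  20  22  22  22  22  32  32  32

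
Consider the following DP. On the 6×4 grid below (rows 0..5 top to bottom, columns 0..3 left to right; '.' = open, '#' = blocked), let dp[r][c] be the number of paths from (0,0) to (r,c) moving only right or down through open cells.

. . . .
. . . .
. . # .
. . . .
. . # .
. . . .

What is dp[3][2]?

r\c   0   1   2   3
  0   1   1   1   1
  1   1   2   3   4
  2   1   3   0   4
  3   1   4   4   8
  4   1   5   0   8
  5   1   6   6  14

4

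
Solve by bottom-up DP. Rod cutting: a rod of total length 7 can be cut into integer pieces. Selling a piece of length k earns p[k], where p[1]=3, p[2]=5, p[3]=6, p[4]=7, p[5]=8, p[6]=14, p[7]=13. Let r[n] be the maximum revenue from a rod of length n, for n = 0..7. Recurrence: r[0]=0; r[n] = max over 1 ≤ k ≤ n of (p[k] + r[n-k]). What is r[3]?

   n    0    1    2    3    4    5    6    7
r[n]    0    3    6    9   12   15   18   21

9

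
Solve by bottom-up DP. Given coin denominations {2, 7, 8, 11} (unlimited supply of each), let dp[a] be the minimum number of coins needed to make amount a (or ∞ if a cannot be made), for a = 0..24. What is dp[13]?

 a  0  1  2  3  4  5  6  7  8  9 10 11 12 13 14 15 16 17 18 19 20 21 22 23 24
dp  0  -  1  -  2  -  3  1  1  2  2  1  3  2  2  2  2  3  2  2  3  3  2  3  3
(- denotes ∞ / unreachable)

2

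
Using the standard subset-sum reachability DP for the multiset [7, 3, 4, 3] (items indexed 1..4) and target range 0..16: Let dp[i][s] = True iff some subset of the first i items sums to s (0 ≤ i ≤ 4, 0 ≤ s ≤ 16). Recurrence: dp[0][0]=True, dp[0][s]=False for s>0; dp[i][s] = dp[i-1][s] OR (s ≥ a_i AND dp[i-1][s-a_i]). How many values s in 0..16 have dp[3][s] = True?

7

i\s   0   1   2   3   4   5   6   7   8   9  10  11  12  13  14  15  16
  0   T   F   F   F   F   F   F   F   F   F   F   F   F   F   F   F   F
  1   T   F   F   F   F   F   F   T   F   F   F   F   F   F   F   F   F
  2   T   F   F   T   F   F   F   T   F   F   T   F   F   F   F   F   F
  3   T   F   F   T   T   F   F   T   F   F   T   T   F   F   T   F   F
  4   T   F   F   T   T   F   T   T   F   F   T   T   F   T   T   F   F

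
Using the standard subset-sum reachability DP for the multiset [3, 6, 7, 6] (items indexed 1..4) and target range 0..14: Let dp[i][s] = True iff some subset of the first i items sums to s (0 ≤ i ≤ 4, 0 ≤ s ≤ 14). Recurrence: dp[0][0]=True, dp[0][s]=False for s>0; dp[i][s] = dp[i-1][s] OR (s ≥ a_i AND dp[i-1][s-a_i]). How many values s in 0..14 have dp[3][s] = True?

7

i\s   0   1   2   3   4   5   6   7   8   9  10  11  12  13  14
  0   T   F   F   F   F   F   F   F   F   F   F   F   F   F   F
  1   T   F   F   T   F   F   F   F   F   F   F   F   F   F   F
  2   T   F   F   T   F   F   T   F   F   T   F   F   F   F   F
  3   T   F   F   T   F   F   T   T   F   T   T   F   F   T   F
  4   T   F   F   T   F   F   T   T   F   T   T   F   T   T   F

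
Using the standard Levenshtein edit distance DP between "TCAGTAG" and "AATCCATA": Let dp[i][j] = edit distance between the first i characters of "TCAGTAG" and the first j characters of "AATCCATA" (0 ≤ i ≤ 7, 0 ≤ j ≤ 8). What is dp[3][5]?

   ''  A  A  T  C  C  A  T  A
''  0  1  2  3  4  5  6  7  8
 T  1  1  2  2  3  4  5  6  7
 C  2  2  2  3  2  3  4  5  6
 A  3  2  2  3  3  3  3  4  5
 G  4  3  3  3  4  4  4  4  5
 T  5  4  4  3  4  5  5  4  5
 A  6  5  4  4  4  5  5  5  4
 G  7  6  5  5  5  5  6  6  5

3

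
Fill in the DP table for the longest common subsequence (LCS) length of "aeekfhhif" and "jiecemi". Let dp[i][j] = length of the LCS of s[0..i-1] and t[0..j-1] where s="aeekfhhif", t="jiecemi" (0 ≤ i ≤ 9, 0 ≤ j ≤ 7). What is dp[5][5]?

2

   ''  j  i  e  c  e  m  i
''  0  0  0  0  0  0  0  0
 a  0  0  0  0  0  0  0  0
 e  0  0  0  1  1  1  1  1
 e  0  0  0  1  1  2  2  2
 k  0  0  0  1  1  2  2  2
 f  0  0  0  1  1  2  2  2
 h  0  0  0  1  1  2  2  2
 h  0  0  0  1  1  2  2  2
 i  0  0  1  1  1  2  2  3
 f  0  0  1  1  1  2  2  3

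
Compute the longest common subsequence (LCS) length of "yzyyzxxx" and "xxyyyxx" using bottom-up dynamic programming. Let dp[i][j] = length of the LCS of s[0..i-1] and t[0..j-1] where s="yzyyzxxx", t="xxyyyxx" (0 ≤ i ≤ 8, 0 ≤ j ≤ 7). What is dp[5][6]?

3

   ''  x  x  y  y  y  x  x
''  0  0  0  0  0  0  0  0
 y  0  0  0  1  1  1  1  1
 z  0  0  0  1  1  1  1  1
 y  0  0  0  1  2  2  2  2
 y  0  0  0  1  2  3  3  3
 z  0  0  0  1  2  3  3  3
 x  0  1  1  1  2  3  4  4
 x  0  1  2  2  2  3  4  5
 x  0  1  2  2  2  3  4  5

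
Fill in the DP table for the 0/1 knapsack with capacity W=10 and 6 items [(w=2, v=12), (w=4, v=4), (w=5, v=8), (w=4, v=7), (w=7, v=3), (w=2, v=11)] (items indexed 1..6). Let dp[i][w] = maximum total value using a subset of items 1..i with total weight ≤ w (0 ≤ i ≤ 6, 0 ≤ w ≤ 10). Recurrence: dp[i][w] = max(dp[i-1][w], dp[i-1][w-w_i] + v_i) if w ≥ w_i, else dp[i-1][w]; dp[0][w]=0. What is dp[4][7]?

20

i\w   0   1   2   3   4   5   6   7   8   9  10
  0   0   0   0   0   0   0   0   0   0   0   0
  1   0   0  12  12  12  12  12  12  12  12  12
  2   0   0  12  12  12  12  16  16  16  16  16
  3   0   0  12  12  12  12  16  20  20  20  20
  4   0   0  12  12  12  12  19  20  20  20  23
  5   0   0  12  12  12  12  19  20  20  20  23
  6   0   0  12  12  23  23  23  23  30  31  31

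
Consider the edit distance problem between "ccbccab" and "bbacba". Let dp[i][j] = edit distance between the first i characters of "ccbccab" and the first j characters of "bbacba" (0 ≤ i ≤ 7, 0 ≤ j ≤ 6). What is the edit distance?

   ''  b  b  a  c  b  a
''  0  1  2  3  4  5  6
 c  1  1  2  3  3  4  5
 c  2  2  2  3  3  4  5
 b  3  2  2  3  4  3  4
 c  4  3  3  3  3  4  4
 c  5  4  4  4  3  4  5
 a  6  5  5  4  4  4  4
 b  7  6  5  5  5  4  5

5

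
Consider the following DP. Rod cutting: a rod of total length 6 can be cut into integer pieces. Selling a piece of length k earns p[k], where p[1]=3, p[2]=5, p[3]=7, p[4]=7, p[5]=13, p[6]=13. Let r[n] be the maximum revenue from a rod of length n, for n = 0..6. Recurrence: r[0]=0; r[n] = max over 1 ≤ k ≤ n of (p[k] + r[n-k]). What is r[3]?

   n    0    1    2    3    4    5    6
r[n]    0    3    6    9   12   15   18

9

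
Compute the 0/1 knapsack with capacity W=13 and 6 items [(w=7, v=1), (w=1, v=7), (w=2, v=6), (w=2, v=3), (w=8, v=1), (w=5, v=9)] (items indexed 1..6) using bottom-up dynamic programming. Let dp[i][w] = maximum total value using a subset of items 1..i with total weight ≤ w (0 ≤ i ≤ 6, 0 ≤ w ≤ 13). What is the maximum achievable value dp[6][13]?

i\w   0   1   2   3   4   5   6   7   8   9  10  11  12  13
  0   0   0   0   0   0   0   0   0   0   0   0   0   0   0
  1   0   0   0   0   0   0   0   1   1   1   1   1   1   1
  2   0   7   7   7   7   7   7   7   8   8   8   8   8   8
  3   0   7   7  13  13  13  13  13  13  13  14  14  14  14
  4   0   7   7  13  13  16  16  16  16  16  16  16  17  17
  5   0   7   7  13  13  16  16  16  16  16  16  16  17  17
  6   0   7   7  13  13  16  16  16  22  22  25  25  25  25

25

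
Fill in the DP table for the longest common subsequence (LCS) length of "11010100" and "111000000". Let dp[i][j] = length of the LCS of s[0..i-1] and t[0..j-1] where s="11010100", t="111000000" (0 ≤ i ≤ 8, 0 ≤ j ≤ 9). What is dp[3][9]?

3

   ''  1  1  1  0  0  0  0  0  0
''  0  0  0  0  0  0  0  0  0  0
 1  0  1  1  1  1  1  1  1  1  1
 1  0  1  2  2  2  2  2  2  2  2
 0  0  1  2  2  3  3  3  3  3  3
 1  0  1  2  3  3  3  3  3  3  3
 0  0  1  2  3  4  4  4  4  4  4
 1  0  1  2  3  4  4  4  4  4  4
 0  0  1  2  3  4  5  5  5  5  5
 0  0  1  2  3  4  5  6  6  6  6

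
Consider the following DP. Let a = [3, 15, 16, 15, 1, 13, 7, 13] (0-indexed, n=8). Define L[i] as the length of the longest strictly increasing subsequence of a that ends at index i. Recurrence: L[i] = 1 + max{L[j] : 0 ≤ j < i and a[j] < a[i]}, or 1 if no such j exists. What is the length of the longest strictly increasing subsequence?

   i    0    1    2    3    4    5    6    7
a[i]    3   15   16   15    1   13    7   13
L[i]    1    2    3    2    1    2    2    3

3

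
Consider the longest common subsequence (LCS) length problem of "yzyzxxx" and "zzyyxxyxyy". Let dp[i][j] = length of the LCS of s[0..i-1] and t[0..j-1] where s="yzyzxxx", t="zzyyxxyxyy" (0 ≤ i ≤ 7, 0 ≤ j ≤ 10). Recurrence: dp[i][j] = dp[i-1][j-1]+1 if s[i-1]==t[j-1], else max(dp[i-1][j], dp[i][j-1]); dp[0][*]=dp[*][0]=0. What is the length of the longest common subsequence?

5

   ''  z  z  y  y  x  x  y  x  y  y
''  0  0  0  0  0  0  0  0  0  0  0
 y  0  0  0  1  1  1  1  1  1  1  1
 z  0  1  1  1  1  1  1  1  1  1  1
 y  0  1  1  2  2  2  2  2  2  2  2
 z  0  1  2  2  2  2  2  2  2  2  2
 x  0  1  2  2  2  3  3  3  3  3  3
 x  0  1  2  2  2  3  4  4  4  4  4
 x  0  1  2  2  2  3  4  4  5  5  5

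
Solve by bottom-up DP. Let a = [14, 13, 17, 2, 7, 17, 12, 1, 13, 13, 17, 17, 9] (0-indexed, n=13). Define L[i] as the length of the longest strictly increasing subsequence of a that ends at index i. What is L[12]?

   i    0    1    2    3    4    5    6    7    8    9   10   11   12
a[i]   14   13   17    2    7   17   12    1   13   13   17   17    9
L[i]    1    1    2    1    2    3    3    1    4    4    5    5    3

3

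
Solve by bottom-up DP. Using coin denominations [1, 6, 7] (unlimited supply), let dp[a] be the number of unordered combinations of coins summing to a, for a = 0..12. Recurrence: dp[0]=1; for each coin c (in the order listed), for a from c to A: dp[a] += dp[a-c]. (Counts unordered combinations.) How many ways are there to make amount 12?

4

after  coin     0     1     2     3     4     5     6     7     8     9    10    11    12
          1     1     1     1     1     1     1     1     1     1     1     1     1     1
          6     1     1     1     1     1     1     2     2     2     2     2     2     3
          7     1     1     1     1     1     1     2     3     3     3     3     3     4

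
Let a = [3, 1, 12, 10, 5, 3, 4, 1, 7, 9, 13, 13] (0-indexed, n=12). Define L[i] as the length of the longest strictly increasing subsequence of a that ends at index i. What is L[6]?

   i    0    1    2    3    4    5    6    7    8    9   10   11
a[i]    3    1   12   10    5    3    4    1    7    9   13   13
L[i]    1    1    2    2    2    2    3    1    4    5    6    6

3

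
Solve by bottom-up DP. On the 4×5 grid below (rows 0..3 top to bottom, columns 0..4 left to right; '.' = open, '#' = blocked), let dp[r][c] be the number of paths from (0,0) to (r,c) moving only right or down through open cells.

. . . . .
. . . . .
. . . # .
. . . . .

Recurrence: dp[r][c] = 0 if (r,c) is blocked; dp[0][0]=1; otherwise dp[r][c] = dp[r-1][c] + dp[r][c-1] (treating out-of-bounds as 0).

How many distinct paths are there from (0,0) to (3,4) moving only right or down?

15

r\c   0   1   2   3   4
  0   1   1   1   1   1
  1   1   2   3   4   5
  2   1   3   6   0   5
  3   1   4  10  10  15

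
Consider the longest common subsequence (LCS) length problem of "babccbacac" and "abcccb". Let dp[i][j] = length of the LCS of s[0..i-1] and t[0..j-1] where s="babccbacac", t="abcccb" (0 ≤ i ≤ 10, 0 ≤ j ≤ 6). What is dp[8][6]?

5

   ''  a  b  c  c  c  b
''  0  0  0  0  0  0  0
 b  0  0  1  1  1  1  1
 a  0  1  1  1  1  1  1
 b  0  1  2  2  2  2  2
 c  0  1  2  3  3  3  3
 c  0  1  2  3  4  4  4
 b  0  1  2  3  4  4  5
 a  0  1  2  3  4  4  5
 c  0  1  2  3  4  5  5
 a  0  1  2  3  4  5  5
 c  0  1  2  3  4  5  5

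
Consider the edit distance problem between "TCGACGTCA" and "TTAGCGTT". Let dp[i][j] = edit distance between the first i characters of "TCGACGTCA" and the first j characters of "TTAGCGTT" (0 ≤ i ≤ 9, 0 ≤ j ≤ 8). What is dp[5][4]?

   ''  T  T  A  G  C  G  T  T
''  0  1  2  3  4  5  6  7  8
 T  1  0  1  2  3  4  5  6  7
 C  2  1  1  2  3  3  4  5  6
 G  3  2  2  2  2  3  3  4  5
 A  4  3  3  2  3  3  4  4  5
 C  5  4  4  3  3  3  4  5  5
 G  6  5  5  4  3  4  3  4  5
 T  7  6  5  5  4  4  4  3  4
 C  8  7  6  6  5  4  5  4  4
 A  9  8  7  6  6  5  5  5  5

3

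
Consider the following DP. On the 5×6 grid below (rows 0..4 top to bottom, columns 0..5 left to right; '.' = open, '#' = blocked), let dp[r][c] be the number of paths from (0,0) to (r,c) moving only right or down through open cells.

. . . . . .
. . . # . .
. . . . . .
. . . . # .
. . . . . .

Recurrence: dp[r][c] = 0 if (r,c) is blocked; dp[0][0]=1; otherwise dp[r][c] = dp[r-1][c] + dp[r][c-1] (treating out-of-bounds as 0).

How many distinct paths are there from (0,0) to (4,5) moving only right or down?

r\c   0   1   2   3   4   5
  0   1   1   1   1   1   1
  1   1   2   3   0   1   2
  2   1   3   6   6   7   9
  3   1   4  10  16   0   9
  4   1   5  15  31  31  40

40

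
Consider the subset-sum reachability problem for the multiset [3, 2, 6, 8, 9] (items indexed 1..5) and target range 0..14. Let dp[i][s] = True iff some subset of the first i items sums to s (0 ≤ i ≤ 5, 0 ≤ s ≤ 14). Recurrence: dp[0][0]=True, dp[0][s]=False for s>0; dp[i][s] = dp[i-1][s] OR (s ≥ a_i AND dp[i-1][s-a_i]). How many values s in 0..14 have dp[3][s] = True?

i\s   0   1   2   3   4   5   6   7   8   9  10  11  12  13  14
  0   T   F   F   F   F   F   F   F   F   F   F   F   F   F   F
  1   T   F   F   T   F   F   F   F   F   F   F   F   F   F   F
  2   T   F   T   T   F   T   F   F   F   F   F   F   F   F   F
  3   T   F   T   T   F   T   T   F   T   T   F   T   F   F   F
  4   T   F   T   T   F   T   T   F   T   T   T   T   F   T   T
  5   T   F   T   T   F   T   T   F   T   T   T   T   T   T   T

8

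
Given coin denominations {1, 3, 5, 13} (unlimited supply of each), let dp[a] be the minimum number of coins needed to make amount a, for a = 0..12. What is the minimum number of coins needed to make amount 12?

4

 a  0  1  2  3  4  5  6  7  8  9 10 11 12
dp  0  1  2  1  2  1  2  3  2  3  2  3  4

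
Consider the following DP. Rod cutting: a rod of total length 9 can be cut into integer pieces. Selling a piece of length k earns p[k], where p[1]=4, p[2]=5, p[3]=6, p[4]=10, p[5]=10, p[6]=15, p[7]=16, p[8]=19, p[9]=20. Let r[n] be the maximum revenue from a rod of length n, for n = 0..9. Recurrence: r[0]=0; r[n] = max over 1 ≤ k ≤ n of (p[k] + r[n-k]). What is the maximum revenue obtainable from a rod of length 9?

   n    0    1    2    3    4    5    6    7    8    9
r[n]    0    4    8   12   16   20   24   28   32   36

36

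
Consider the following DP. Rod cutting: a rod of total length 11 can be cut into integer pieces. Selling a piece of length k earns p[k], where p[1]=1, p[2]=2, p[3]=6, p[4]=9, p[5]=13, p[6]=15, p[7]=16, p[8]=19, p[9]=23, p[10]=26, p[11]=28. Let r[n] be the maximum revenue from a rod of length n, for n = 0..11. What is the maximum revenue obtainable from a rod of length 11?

28

   n    0    1    2    3    4    5    6    7    8    9   10   11
r[n]    0    1    2    6    9   13   15   16   19   23   26   28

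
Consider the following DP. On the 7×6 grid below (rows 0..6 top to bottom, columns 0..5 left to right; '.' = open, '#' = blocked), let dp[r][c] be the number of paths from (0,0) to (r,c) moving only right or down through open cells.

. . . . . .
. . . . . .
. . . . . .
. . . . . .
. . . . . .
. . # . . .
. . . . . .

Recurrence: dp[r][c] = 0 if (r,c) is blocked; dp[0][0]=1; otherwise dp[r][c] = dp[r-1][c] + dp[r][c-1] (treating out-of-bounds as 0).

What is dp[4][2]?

r\c   0   1   2   3   4   5
  0   1   1   1   1   1   1
  1   1   2   3   4   5   6
  2   1   3   6  10  15  21
  3   1   4  10  20  35  56
  4   1   5  15  35  70 126
  5   1   6   0  35 105 231
  6   1   7   7  42 147 378

15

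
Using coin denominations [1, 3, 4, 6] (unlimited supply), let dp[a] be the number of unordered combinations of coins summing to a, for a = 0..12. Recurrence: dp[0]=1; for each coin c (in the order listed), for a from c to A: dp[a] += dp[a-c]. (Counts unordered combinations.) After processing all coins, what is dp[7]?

6

after  coin     0     1     2     3     4     5     6     7     8     9    10    11    12
          1     1     1     1     1     1     1     1     1     1     1     1     1     1
          3     1     1     1     2     2     2     3     3     3     4     4     4     5
          4     1     1     1     2     3     3     4     5     6     7     8     9    11
          6     1     1     1     2     3     3     5     6     7     9    11    12    16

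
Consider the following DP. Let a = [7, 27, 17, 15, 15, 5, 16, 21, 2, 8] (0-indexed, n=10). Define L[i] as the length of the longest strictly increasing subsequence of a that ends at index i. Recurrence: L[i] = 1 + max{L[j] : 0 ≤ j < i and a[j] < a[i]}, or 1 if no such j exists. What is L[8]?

1

   i    0    1    2    3    4    5    6    7    8    9
a[i]    7   27   17   15   15    5   16   21    2    8
L[i]    1    2    2    2    2    1    3    4    1    2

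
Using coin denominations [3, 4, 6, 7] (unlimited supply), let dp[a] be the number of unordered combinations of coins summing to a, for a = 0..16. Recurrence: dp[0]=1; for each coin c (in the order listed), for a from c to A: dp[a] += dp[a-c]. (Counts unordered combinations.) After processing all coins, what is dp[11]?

2

after  coin     0     1     2     3     4     5     6     7     8     9    10    11    12    13    14    15    16
          3     1     0     0     1     0     0     1     0     0     1     0     0     1     0     0     1     0
          4     1     0     0     1     1     0     1     1     1     1     1     1     2     1     1     2     2
          6     1     0     0     1     1     0     2     1     1     2     2     1     4     2     2     4     4
          7     1     0     0     1     1     0     2     2     1     2     3     2     4     4     4     5     6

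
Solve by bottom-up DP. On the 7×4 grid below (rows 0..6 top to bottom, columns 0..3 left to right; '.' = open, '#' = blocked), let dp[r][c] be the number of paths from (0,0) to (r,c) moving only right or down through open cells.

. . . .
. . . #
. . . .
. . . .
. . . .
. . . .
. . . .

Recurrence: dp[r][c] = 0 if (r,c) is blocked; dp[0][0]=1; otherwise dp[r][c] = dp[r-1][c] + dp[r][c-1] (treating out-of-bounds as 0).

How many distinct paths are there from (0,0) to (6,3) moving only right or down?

r\c   0   1   2   3
  0   1   1   1   1
  1   1   2   3   0
  2   1   3   6   6
  3   1   4  10  16
  4   1   5  15  31
  5   1   6  21  52
  6   1   7  28  80

80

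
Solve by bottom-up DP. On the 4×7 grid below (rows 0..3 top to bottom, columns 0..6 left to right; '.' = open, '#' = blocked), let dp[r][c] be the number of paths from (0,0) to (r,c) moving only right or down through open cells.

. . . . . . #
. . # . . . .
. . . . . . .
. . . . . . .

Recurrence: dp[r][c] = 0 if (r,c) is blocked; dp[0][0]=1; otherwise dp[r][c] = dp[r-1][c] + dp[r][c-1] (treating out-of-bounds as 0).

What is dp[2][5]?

r\c   0   1   2   3   4   5   6
  0   1   1   1   1   1   1   0
  1   1   2   0   1   2   3   3
  2   1   3   3   4   6   9  12
  3   1   4   7  11  17  26  38

9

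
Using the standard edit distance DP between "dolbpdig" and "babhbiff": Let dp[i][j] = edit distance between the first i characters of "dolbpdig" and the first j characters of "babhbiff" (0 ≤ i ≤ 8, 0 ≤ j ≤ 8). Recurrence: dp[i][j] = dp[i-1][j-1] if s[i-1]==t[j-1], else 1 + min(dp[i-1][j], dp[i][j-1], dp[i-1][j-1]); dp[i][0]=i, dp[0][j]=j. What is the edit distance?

7

   ''  b  a  b  h  b  i  f  f
''  0  1  2  3  4  5  6  7  8
 d  1  1  2  3  4  5  6  7  8
 o  2  2  2  3  4  5  6  7  8
 l  3  3  3  3  4  5  6  7  8
 b  4  3  4  3  4  4  5  6  7
 p  5  4  4  4  4  5  5  6  7
 d  6  5  5  5  5  5  6  6  7
 i  7  6  6  6  6  6  5  6  7
 g  8  7  7  7  7  7  6  6  7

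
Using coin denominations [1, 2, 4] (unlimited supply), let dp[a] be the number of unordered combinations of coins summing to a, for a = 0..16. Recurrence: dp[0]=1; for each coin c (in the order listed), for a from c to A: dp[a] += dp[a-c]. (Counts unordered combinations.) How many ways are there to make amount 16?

25

after  coin     0     1     2     3     4     5     6     7     8     9    10    11    12    13    14    15    16
          1     1     1     1     1     1     1     1     1     1     1     1     1     1     1     1     1     1
          2     1     1     2     2     3     3     4     4     5     5     6     6     7     7     8     8     9
          4     1     1     2     2     4     4     6     6     9     9    12    12    16    16    20    20    25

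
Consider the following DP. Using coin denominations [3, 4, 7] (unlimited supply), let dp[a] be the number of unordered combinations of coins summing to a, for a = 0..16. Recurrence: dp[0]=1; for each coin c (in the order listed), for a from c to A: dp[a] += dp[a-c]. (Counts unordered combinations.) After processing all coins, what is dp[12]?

2

after  coin     0     1     2     3     4     5     6     7     8     9    10    11    12    13    14    15    16
          3     1     0     0     1     0     0     1     0     0     1     0     0     1     0     0     1     0
          4     1     0     0     1     1     0     1     1     1     1     1     1     2     1     1     2     2
          7     1     0     0     1     1     0     1     2     1     1     2     2     2     2     3     3     3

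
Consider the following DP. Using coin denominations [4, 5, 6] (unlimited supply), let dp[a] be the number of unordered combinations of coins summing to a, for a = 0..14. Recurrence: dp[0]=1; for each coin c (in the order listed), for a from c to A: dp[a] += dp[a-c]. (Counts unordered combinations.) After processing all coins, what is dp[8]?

after  coin     0     1     2     3     4     5     6     7     8     9    10    11    12    13    14
          4     1     0     0     0     1     0     0     0     1     0     0     0     1     0     0
          5     1     0     0     0     1     1     0     0     1     1     1     0     1     1     1
          6     1     0     0     0     1     1     1     0     1     1     2     1     2     1     2

1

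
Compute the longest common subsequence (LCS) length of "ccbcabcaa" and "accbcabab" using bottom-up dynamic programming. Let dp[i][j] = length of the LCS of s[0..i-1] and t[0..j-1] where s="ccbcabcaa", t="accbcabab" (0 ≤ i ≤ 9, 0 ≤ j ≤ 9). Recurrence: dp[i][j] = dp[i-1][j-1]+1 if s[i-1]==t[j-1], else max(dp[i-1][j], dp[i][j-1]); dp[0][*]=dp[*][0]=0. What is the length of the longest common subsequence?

7

   ''  a  c  c  b  c  a  b  a  b
''  0  0  0  0  0  0  0  0  0  0
 c  0  0  1  1  1  1  1  1  1  1
 c  0  0  1  2  2  2  2  2  2  2
 b  0  0  1  2  3  3  3  3  3  3
 c  0  0  1  2  3  4  4  4  4  4
 a  0  1  1  2  3  4  5  5  5  5
 b  0  1  1  2  3  4  5  6  6  6
 c  0  1  2  2  3  4  5  6  6  6
 a  0  1  2  2  3  4  5  6  7  7
 a  0  1  2  2  3  4  5  6  7  7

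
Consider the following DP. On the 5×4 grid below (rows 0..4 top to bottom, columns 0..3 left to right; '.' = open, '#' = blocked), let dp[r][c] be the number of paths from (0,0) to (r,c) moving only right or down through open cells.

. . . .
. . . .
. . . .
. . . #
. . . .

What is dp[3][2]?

10

r\c   0   1   2   3
  0   1   1   1   1
  1   1   2   3   4
  2   1   3   6  10
  3   1   4  10   0
  4   1   5  15  15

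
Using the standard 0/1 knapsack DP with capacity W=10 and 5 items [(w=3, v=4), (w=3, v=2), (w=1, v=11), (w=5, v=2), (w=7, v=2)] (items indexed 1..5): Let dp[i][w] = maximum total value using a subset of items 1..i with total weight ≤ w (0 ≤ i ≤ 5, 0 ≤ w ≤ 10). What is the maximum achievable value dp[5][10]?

i\w   0   1   2   3   4   5   6   7   8   9  10
  0   0   0   0   0   0   0   0   0   0   0   0
  1   0   0   0   4   4   4   4   4   4   4   4
  2   0   0   0   4   4   4   6   6   6   6   6
  3   0  11  11  11  15  15  15  17  17  17  17
  4   0  11  11  11  15  15  15  17  17  17  17
  5   0  11  11  11  15  15  15  17  17  17  17

17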